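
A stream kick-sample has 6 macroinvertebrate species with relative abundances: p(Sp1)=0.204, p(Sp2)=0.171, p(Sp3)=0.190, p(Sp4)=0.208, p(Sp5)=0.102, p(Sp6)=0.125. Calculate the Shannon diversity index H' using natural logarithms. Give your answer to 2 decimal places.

1.76

Each pᵢ ln pᵢ term (working shown to 4 dp, full precision carried): 0.204×(-1.5896)=-0.3243, 0.171×(-1.7661)=-0.3020, 0.19×(-1.6607)=-0.3155, 0.208×(-1.5702)=-0.3266, 0.102×(-2.2828)=-0.2328, 0.125×(-2.0794)=-0.2599.
Sum = -1.7612, so H' = 1.76.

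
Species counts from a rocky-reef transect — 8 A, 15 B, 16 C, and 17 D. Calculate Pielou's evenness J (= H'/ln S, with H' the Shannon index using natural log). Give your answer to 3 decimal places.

Total N = 8+15+16+17 = 56, so the proportions are 0.14286, 0.26786, 0.28571, 0.30357 (working shown to 5 dp, full precision carried).
H' = −Σ pᵢ ln pᵢ = −((-0.27799) + (-0.35285) + (-0.35793) + (-0.36190)) = 1.35067.
With S = 4 species, ln S = 1.38629, so J = 1.35067/1.38629 = 0.97430, i.e. 0.974 to 3 decimal places.

0.974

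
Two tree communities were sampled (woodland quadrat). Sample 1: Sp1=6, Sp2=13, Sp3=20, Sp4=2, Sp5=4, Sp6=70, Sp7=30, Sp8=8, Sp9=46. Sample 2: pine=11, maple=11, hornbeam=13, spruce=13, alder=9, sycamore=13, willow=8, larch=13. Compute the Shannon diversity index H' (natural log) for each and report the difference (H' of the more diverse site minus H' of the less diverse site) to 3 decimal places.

0.305

Sample 1: N=199, proportions 0.03015, 0.06533, 0.1005, 0.01005, 0.0201, 0.35176, 0.15075, 0.0402, 0.23116, giving H' = 1.76002 (working shown to 5 dp, full precision carried).
Sample 2: N=91, proportions 0.12088, 0.12088, 0.14286, 0.14286, 0.0989, 0.14286, 0.08791, 0.14286, giving H' = 2.06535.
Difference = |1.76002 − 2.06535| = 0.30533, i.e. 0.305 to 3 decimal places.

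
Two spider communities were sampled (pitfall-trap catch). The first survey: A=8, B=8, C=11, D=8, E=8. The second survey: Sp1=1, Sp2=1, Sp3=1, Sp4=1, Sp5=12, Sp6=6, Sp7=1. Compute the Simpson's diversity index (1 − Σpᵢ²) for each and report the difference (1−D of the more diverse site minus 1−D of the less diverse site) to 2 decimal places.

0.15

The first survey: N=43, proportions 0.186, 0.186, 0.2558, 0.186, 0.186, giving 1−D = 0.7961 (working shown to 4 dp, full precision carried).
The second survey: N=23, proportions 0.0435, 0.0435, 0.0435, 0.0435, 0.5217, 0.2609, 0.0435, giving 1−D = 0.6503.
Difference = |0.7961 − 0.6503| = 0.1458, i.e. 0.15 to 2 decimal places.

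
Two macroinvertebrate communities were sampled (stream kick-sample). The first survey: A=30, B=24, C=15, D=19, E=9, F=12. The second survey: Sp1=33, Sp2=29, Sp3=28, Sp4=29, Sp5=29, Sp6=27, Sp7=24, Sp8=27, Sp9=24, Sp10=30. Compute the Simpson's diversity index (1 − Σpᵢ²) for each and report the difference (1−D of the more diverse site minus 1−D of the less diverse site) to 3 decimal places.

0.092

The first survey: N=109, proportions 0.27523, 0.22018, 0.13761, 0.17431, 0.08257, 0.11009, giving 1−D = 0.80751 (working shown to 5 dp, full precision carried).
The second survey: N=280, proportions 0.11786, 0.10357, 0.1, 0.10357, 0.10357, 0.09643, 0.08571, 0.09643, 0.08571, 0.10714, giving 1−D = 0.89916.
Difference = |0.80751 − 0.89916| = 0.09165, i.e. 0.092 to 3 decimal places.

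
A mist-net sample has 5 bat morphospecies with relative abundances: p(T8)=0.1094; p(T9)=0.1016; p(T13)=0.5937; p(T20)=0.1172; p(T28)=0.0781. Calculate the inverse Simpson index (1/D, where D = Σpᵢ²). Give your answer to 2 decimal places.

D = 0.1094² + 0.1016² + 0.5937² + 0.1172² + 0.0781² = 0.01197 + 0.01032 + 0.35248 + 0.01374 + 0.00610 = 0.39461 (working shown to 5 dp, full precision carried).
So 1/D = 2.5342, i.e. 2.53 to 2 decimal places.

2.53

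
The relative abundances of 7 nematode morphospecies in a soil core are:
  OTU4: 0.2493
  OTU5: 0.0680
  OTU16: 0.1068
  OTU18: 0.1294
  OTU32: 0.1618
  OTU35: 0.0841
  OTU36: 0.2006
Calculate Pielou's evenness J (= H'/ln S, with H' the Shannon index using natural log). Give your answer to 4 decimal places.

0.9547

H' = −Σ pᵢ ln pᵢ = −((-0.346302) + (-0.182801) + (-0.238890) + (-0.264603) + (-0.294702) + (-0.208210) + (-0.322252)) = 1.857761 (working shown to 6 dp, full precision carried).
With S = 7 species, ln S = 1.945910, so J = 1.857761/1.945910 = 0.954700, i.e. 0.9547 to 4 decimal places.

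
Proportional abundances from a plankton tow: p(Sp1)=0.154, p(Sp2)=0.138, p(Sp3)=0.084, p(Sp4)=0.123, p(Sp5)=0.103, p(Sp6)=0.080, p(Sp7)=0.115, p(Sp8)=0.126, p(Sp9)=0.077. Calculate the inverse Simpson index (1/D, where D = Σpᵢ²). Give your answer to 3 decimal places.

D = 0.154² + 0.138² + 0.084² + 0.123² + 0.103² + 0.08² + 0.115² + 0.126² + 0.077² = 0.0237160 + 0.0190440 + 0.0070560 + 0.0151290 + 0.0106090 + 0.0064000 + 0.0132250 + 0.0158760 + 0.0059290 = 0.1169840 (working shown to 7 dp, full precision carried).
So 1/D = 8.54818, i.e. 8.548 to 3 decimal places.

8.548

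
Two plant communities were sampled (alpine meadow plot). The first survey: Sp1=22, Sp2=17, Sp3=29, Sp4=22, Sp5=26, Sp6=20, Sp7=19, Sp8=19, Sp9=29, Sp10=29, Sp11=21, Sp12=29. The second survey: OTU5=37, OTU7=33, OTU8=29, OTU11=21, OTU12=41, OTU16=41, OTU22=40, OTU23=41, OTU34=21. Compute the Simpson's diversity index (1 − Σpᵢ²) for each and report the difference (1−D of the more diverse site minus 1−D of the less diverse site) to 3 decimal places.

The first survey: N=282, proportions 0.07801, 0.06028, 0.10284, 0.07801, 0.0922, 0.07092, 0.06738, 0.06738, 0.10284, 0.10284, 0.07447, 0.10284, giving 1−D = 0.91374 (working shown to 5 dp, full precision carried).
The second survey: N=304, proportions 0.12171, 0.10855, 0.09539, 0.06908, 0.13487, 0.13487, 0.13158, 0.13487, 0.06908, giving 1−D = 0.88288.
Difference = |0.91374 − 0.88288| = 0.03086, i.e. 0.031 to 3 decimal places.

0.031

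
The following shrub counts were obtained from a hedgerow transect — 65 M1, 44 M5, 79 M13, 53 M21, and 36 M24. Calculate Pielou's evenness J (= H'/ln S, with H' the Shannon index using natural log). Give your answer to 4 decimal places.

0.9766

Total N = 65+44+79+53+36 = 277, so the proportions are 0.234657, 0.158845, 0.285199, 0.191336, 0.129964 (working shown to 6 dp, full precision carried).
H' = −Σ pᵢ ln pᵢ = −((-0.340166) + (-0.292247) + (-0.357801) + (-0.316417) + (-0.265191)) = 1.571822.
With S = 5 species, ln S = 1.609438, so J = 1.571822/1.609438 = 0.976628, i.e. 0.9766 to 4 decimal places.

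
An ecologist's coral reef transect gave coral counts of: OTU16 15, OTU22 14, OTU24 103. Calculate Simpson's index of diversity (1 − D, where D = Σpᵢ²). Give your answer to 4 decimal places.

0.3670

Total N = 15+14+103 = 132, so the proportions are 0.113636, 0.106061, 0.780303 (working shown to 6 dp, full precision carried).
D = 0.113636² + 0.106061² + 0.780303² = 0.012913 + 0.011249 + 0.608873 = 0.633035.
So 1 − D = 0.366965, i.e. 0.3670 to 4 decimal places.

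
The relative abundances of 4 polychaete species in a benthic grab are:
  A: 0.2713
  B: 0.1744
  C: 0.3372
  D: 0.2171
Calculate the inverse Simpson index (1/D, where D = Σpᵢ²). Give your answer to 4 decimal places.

3.7756

D = 0.2713² + 0.1744² + 0.3372² + 0.2171² = 0.07360369 + 0.03041536 + 0.11370384 + 0.04713241 = 0.26485530 (working shown to 8 dp, full precision carried).
So 1/D = 3.775647, i.e. 3.7756 to 4 decimal places.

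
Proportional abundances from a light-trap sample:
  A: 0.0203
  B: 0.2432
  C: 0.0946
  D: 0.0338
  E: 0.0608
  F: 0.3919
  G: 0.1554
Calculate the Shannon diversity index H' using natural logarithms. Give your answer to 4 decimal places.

1.5872

Each pᵢ ln pᵢ term (working shown to 6 dp, full precision carried): 0.0203×(-3.897134)=-0.079112, 0.2432×(-1.413871)=-0.343853, 0.0946×(-2.358098)=-0.223076, 0.0338×(-3.387294)=-0.114491, 0.0608×(-2.800165)=-0.170250, 0.3919×(-0.936749)=-0.367112, 0.1554×(-1.861753)=-0.289316.
Sum = -1.587210, so H' = 1.5872.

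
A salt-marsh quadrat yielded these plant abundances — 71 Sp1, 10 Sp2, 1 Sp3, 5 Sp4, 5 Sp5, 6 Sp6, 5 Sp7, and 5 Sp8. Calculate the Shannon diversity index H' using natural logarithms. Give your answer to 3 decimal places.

1.269

Total N = 71+10+1+5+5+6+5+5 = 108, so the proportions are 0.65741, 0.09259, 0.00926, 0.0463, 0.0463, 0.05556, 0.0463, 0.0463 (working shown to 5 dp, full precision carried).
Each pᵢ ln pᵢ term: 0.65741×(-0.41945)=-0.27575, 0.09259×(-2.37955)=-0.22033, 0.00926×(-4.68213)=-0.04335, 0.0463×(-3.07269)=-0.14225, 0.0463×(-3.07269)=-0.14225, 0.05556×(-2.89037)=-0.16058, 0.0463×(-3.07269)=-0.14225, 0.0463×(-3.07269)=-0.14225.
Sum = -1.26903, so H' = 1.269.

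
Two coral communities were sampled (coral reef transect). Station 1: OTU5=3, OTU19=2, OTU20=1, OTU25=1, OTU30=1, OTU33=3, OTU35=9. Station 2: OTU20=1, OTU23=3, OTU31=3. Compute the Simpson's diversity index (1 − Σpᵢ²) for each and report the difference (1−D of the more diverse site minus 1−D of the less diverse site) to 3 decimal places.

0.123

Station 1: N=20, proportions 0.15, 0.1, 0.05, 0.05, 0.05, 0.15, 0.45, giving 1−D = 0.73500 (working shown to 5 dp, full precision carried).
Station 2: N=7, proportions 0.14286, 0.42857, 0.42857, giving 1−D = 0.61224.
Difference = |0.73500 − 0.61224| = 0.12276, i.e. 0.123 to 3 decimal places.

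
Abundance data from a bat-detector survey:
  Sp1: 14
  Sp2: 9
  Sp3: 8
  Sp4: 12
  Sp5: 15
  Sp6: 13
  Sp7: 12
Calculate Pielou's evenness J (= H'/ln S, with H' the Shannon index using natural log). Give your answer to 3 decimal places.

0.989

Total N = 14+9+8+12+15+13+12 = 83, so the proportions are 0.16867, 0.10843, 0.09639, 0.14458, 0.18072, 0.15663, 0.14458 (working shown to 5 dp, full precision carried).
H' = −Σ pᵢ ln pᵢ = −((-0.30020) + (-0.24090) + (-0.22548) + (-0.27960) + (-0.30918) + (-0.29037) + (-0.27960)) = 1.92534.
With S = 7 species, ln S = 1.94591, so J = 1.92534/1.94591 = 0.98943, i.e. 0.989 to 3 decimal places.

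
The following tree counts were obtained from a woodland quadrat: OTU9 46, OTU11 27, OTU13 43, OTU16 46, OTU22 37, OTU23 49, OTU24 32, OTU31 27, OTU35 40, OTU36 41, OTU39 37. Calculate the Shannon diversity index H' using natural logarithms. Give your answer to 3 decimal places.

2.380

Total N = 46+27+43+46+37+49+32+27+40+41+37 = 425, so the proportions are 0.10824, 0.06353, 0.10118, 0.10824, 0.08706, 0.11529, 0.07529, 0.06353, 0.09412, 0.09647, 0.08706 (working shown to 5 dp, full precision carried).
Each pᵢ ln pᵢ term: 0.10824×(-2.22345)=-0.24066, 0.06353×(-2.75625)=-0.17510, 0.10118×(-2.29089)=-0.23178, 0.10824×(-2.22345)=-0.24066, 0.08706×(-2.44117)=-0.21253, 0.11529×(-2.16027)=-0.24907, 0.07529×(-2.58635)=-0.19474, 0.06353×(-2.75625)=-0.17510, 0.09412×(-2.36321)=-0.22242, 0.09647×(-2.33852)=-0.22560, 0.08706×(-2.44117)=-0.21253.
Sum = -2.38017, so H' = 2.380.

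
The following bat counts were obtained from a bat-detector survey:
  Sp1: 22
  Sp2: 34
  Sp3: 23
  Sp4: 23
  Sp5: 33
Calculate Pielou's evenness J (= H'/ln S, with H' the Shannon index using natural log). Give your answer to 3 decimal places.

0.988

Total N = 22+34+23+23+33 = 135, so the proportions are 0.16296, 0.25185, 0.17037, 0.17037, 0.24444 (working shown to 5 dp, full precision carried).
H' = −Σ pᵢ ln pᵢ = −((-0.29565) + (-0.34728) + (-0.30152) + (-0.30152) + (-0.34437)) = 1.59034.
With S = 5 species, ln S = 1.60944, so J = 1.59034/1.60944 = 0.98813, i.e. 0.988 to 3 decimal places.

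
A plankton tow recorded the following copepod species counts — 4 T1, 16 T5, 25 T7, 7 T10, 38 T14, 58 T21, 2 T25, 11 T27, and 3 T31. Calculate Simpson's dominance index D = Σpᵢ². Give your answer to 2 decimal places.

0.22

Total N = 4+16+25+7+38+58+2+11+3 = 164, so the proportions are 0.0244, 0.0976, 0.1524, 0.0427, 0.2317, 0.3537, 0.0122, 0.0671, 0.0183 (working shown to 4 dp, full precision carried).
D = 0.0244² + 0.0976² + 0.1524² + 0.0427² + 0.2317² + 0.3537² + 0.0122² + 0.0671² + 0.0183² = 0.0006 + 0.0095 + 0.0232 + 0.0018 + 0.0537 + 0.1251 + 0.0001 + 0.0045 + 0.0003 = 0.2189.
To 2 decimal places, D = 0.22.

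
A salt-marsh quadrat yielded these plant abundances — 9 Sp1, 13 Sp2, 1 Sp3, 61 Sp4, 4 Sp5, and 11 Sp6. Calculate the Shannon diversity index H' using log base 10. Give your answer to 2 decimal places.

0.52

Total N = 9+13+1+61+4+11 = 99, so the proportions are 0.0909, 0.1313, 0.0101, 0.6162, 0.0404, 0.1111 (working shown to 4 dp, full precision carried).
Each pᵢ log₁₀ pᵢ term: 0.0909×(-1.0414)=-0.0947, 0.1313×(-0.8817)=-0.1158, 0.0101×(-1.9956)=-0.0202, 0.6162×(-0.2103)=-0.1296, 0.0404×(-1.3936)=-0.0563, 0.1111×(-0.9542)=-0.1060.
Sum = -0.5225, so H' = 0.52.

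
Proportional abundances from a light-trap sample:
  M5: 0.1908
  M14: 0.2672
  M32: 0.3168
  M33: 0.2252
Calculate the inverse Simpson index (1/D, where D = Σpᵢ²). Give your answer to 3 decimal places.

D = 0.1908² + 0.2672² + 0.3168² + 0.2252² = 0.0364046 + 0.0713958 + 0.1003622 + 0.0507150 = 0.2588778 (working shown to 7 dp, full precision carried).
So 1/D = 3.86283, i.e. 3.863 to 3 decimal places.

3.863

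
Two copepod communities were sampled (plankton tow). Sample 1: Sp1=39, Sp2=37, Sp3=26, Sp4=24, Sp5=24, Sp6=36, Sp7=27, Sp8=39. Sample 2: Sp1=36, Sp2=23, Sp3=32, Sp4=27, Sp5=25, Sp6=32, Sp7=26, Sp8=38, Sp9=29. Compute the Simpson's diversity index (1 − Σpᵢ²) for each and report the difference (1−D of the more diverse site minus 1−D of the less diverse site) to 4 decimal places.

0.0161

Sample 1: N=252, proportions 0.154762, 0.146825, 0.103175, 0.095238, 0.095238, 0.142857, 0.107143, 0.154762, giving 1−D = 0.869866 (working shown to 6 dp, full precision carried).
Sample 2: N=268, proportions 0.134328, 0.085821, 0.119403, 0.100746, 0.093284, 0.119403, 0.097015, 0.141791, 0.108209, giving 1−D = 0.885999.
Difference = |0.869866 − 0.885999| = 0.016133, i.e. 0.0161 to 4 decimal places.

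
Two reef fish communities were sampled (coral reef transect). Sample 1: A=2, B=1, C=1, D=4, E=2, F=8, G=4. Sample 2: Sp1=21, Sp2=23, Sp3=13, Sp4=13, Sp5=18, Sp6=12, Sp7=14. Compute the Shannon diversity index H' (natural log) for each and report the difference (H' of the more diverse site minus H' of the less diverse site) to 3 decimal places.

Sample 1: N=22, proportions 0.09091, 0.04545, 0.04545, 0.18182, 0.09091, 0.36364, 0.18182, giving H' = 1.70475 (working shown to 5 dp, full precision carried).
Sample 2: N=114, proportions 0.18421, 0.20175, 0.11404, 0.11404, 0.15789, 0.10526, 0.12281, giving H' = 1.91574.
Difference = |1.70475 − 1.91574| = 0.21099, i.e. 0.211 to 3 decimal places.

0.211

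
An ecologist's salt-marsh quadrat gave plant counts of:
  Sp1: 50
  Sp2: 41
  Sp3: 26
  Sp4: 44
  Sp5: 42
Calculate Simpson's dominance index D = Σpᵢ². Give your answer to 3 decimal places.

0.208

Total N = 50+41+26+44+42 = 203, so the proportions are 0.24631, 0.20197, 0.12808, 0.21675, 0.2069 (working shown to 5 dp, full precision carried).
D = 0.24631² + 0.20197² + 0.12808² + 0.21675² + 0.2069² = 0.06067 + 0.04079 + 0.01640 + 0.04698 + 0.04281 = 0.20765.
To 3 decimal places, D = 0.208.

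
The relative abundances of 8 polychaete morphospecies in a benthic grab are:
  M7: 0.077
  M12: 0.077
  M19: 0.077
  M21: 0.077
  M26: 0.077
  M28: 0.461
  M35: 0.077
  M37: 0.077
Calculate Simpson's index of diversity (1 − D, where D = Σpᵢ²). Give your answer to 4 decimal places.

D = 0.077² + 0.077² + 0.077² + 0.077² + 0.077² + 0.461² + 0.077² + 0.077² = 0.005929 + 0.005929 + 0.005929 + 0.005929 + 0.005929 + 0.212521 + 0.005929 + 0.005929 = 0.254024 (working shown to 6 dp, full precision carried).
So 1 − D = 0.745976, i.e. 0.7460 to 4 decimal places.

0.7460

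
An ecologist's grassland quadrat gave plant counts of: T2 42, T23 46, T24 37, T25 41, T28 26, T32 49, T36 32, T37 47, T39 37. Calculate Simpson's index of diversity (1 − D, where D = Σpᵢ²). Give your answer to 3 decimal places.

0.885

Total N = 42+46+37+41+26+49+32+47+37 = 357, so the proportions are 0.11765, 0.12885, 0.10364, 0.11485, 0.07283, 0.13725, 0.08964, 0.13165, 0.10364 (working shown to 5 dp, full precision carried).
D = 0.11765² + 0.12885² + 0.10364² + 0.11485² + 0.07283² + 0.13725² + 0.08964² + 0.13165² + 0.10364² = 0.01384 + 0.01660 + 0.01074 + 0.01319 + 0.00530 + 0.01884 + 0.00803 + 0.01733 + 0.01074 = 0.11463.
So 1 − D = 0.88537, i.e. 0.885 to 3 decimal places.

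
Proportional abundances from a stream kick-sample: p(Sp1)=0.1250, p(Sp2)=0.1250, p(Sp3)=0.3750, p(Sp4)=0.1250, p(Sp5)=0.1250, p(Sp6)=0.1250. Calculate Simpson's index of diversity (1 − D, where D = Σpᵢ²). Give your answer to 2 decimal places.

D = 0.125² + 0.125² + 0.375² + 0.125² + 0.125² + 0.125² = 0.0156 + 0.0156 + 0.1406 + 0.0156 + 0.0156 + 0.0156 = 0.2188 (working shown to 4 dp, full precision carried).
So 1 − D = 0.7812, i.e. 0.78 to 2 decimal places.

0.78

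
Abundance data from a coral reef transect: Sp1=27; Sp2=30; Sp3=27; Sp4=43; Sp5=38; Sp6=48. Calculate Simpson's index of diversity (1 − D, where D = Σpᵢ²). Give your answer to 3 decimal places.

0.825

Total N = 27+30+27+43+38+48 = 213, so the proportions are 0.12676, 0.14085, 0.12676, 0.20188, 0.1784, 0.22535 (working shown to 5 dp, full precision carried).
D = 0.12676² + 0.14085² + 0.12676² + 0.20188² + 0.1784² + 0.22535² = 0.01607 + 0.01984 + 0.01607 + 0.04075 + 0.03183 + 0.05078 = 0.17534.
So 1 − D = 0.82466, i.e. 0.825 to 3 decimal places.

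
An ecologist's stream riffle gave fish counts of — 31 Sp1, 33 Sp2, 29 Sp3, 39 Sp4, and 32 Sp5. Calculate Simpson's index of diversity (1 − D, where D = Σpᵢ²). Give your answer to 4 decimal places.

0.7979

Total N = 31+33+29+39+32 = 164, so the proportions are 0.189024, 0.20122, 0.176829, 0.237805, 0.195122 (working shown to 6 dp, full precision carried).
D = 0.189024² + 0.20122² + 0.176829² + 0.237805² + 0.195122² = 0.035730 + 0.040489 + 0.031269 + 0.056551 + 0.038073 = 0.202112.
So 1 − D = 0.797888, i.e. 0.7979 to 4 decimal places.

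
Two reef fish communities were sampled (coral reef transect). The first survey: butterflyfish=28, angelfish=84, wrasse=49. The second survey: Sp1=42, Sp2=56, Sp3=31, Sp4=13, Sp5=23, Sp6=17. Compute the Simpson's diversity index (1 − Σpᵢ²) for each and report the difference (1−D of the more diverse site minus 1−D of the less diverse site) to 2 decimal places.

0.19

The first survey: N=161, proportions 0.17391, 0.52174, 0.30435, giving 1−D = 0.60491 (working shown to 5 dp, full precision carried).
The second survey: N=182, proportions 0.23077, 0.30769, 0.17033, 0.07143, 0.12637, 0.09341, giving 1−D = 0.79326.
Difference = |0.60491 − 0.79326| = 0.18835, i.e. 0.19 to 2 decimal places.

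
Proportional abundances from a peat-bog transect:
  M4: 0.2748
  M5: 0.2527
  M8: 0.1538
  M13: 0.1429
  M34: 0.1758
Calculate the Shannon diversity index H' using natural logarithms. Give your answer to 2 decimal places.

1.57

Each pᵢ ln pᵢ term (working shown to 4 dp, full precision carried): 0.2748×(-1.2917)=-0.3550, 0.2527×(-1.3756)=-0.3476, 0.1538×(-1.8721)=-0.2879, 0.1429×(-1.9456)=-0.2780, 0.1758×(-1.7384)=-0.3056.
Sum = -1.5741, so H' = 1.57.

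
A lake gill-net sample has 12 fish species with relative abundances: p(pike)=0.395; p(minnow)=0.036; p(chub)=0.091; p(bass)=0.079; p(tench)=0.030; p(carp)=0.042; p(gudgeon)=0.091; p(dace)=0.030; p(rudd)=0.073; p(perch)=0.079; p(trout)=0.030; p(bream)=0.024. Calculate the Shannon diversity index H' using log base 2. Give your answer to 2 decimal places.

2.96

Each pᵢ log₂ pᵢ term (working shown to 4 dp, full precision carried): 0.395×(-1.3401)=-0.5293, 0.036×(-4.7959)=-0.1727, 0.091×(-3.4580)=-0.3147, 0.079×(-3.6620)=-0.2893, 0.03×(-5.0589)=-0.1518, 0.042×(-4.5735)=-0.1921, 0.091×(-3.4580)=-0.3147, 0.03×(-5.0589)=-0.1518, 0.073×(-3.7760)=-0.2756, 0.079×(-3.6620)=-0.2893, 0.03×(-5.0589)=-0.1518, 0.024×(-5.3808)=-0.1291.
Sum = -2.9621, so H' = 2.96.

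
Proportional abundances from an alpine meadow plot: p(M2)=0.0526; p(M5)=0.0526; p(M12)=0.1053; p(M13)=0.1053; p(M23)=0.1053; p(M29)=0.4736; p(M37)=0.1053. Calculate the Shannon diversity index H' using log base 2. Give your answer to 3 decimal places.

Each pᵢ log₂ pᵢ term (working shown to 5 dp, full precision carried): 0.0526×(-4.24879)=-0.22349, 0.0526×(-4.24879)=-0.22349, 0.1053×(-3.24742)=-0.34195, 0.1053×(-3.24742)=-0.34195, 0.1053×(-3.24742)=-0.34195, 0.4736×(-1.07826)=-0.51066, 0.1053×(-3.24742)=-0.34195.
Sum = -2.32545, so H' = 2.325.

2.325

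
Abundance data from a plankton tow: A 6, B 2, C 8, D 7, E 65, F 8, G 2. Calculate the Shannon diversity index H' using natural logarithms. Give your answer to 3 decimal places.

1.200

Total N = 6+2+8+7+65+8+2 = 98, so the proportions are 0.06122, 0.02041, 0.08163, 0.07143, 0.66327, 0.08163, 0.02041 (working shown to 5 dp, full precision carried).
Each pᵢ ln pᵢ term: 0.06122×(-2.79321)=-0.17101, 0.02041×(-3.89182)=-0.07942, 0.08163×(-2.50553)=-0.20453, 0.07143×(-2.63906)=-0.18850, 0.66327×(-0.41058)=-0.27232, 0.08163×(-2.50553)=-0.20453, 0.02041×(-3.89182)=-0.07942.
Sum = -1.19976, so H' = 1.200.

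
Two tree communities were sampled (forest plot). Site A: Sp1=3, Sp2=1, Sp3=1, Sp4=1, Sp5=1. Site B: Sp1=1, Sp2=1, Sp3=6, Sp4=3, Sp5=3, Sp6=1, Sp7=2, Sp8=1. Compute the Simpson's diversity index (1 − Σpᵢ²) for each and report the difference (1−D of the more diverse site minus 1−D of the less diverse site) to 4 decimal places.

0.0739

Site A: N=7, proportions 0.428571, 0.142857, 0.142857, 0.142857, 0.142857, giving 1−D = 0.734694 (working shown to 6 dp, full precision carried).
Site B: N=18, proportions 0.055556, 0.055556, 0.333333, 0.166667, 0.166667, 0.055556, 0.111111, 0.055556, giving 1−D = 0.808642.
Difference = |0.734694 − 0.808642| = 0.073948, i.e. 0.0739 to 4 decimal places.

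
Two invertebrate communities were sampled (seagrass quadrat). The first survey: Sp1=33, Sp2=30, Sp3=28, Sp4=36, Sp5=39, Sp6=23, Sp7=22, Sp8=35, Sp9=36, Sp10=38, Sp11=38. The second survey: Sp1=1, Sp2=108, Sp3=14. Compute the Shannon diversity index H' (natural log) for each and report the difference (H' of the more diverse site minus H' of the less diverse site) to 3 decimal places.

1.981

The first survey: N=358, proportions 0.09218, 0.0838, 0.07821, 0.10056, 0.10894, 0.06425, 0.06145, 0.09777, 0.10056, 0.10615, 0.10615, giving H' = 2.38157 (working shown to 5 dp, full precision carried).
The second survey: N=123, proportions 0.00813, 0.87805, 0.11382, giving H' = 0.40066.
Difference = |2.38157 − 0.40066| = 1.98091, i.e. 1.981 to 3 decimal places.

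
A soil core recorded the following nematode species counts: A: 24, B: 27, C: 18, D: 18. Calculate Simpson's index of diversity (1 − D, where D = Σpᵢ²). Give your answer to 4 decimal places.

Total N = 24+27+18+18 = 87, so the proportions are 0.275862, 0.310345, 0.206897, 0.206897 (working shown to 6 dp, full precision carried).
D = 0.275862² + 0.310345² + 0.206897² + 0.206897² = 0.076100 + 0.096314 + 0.042806 + 0.042806 = 0.258026.
So 1 − D = 0.741974, i.e. 0.7420 to 4 decimal places.

0.7420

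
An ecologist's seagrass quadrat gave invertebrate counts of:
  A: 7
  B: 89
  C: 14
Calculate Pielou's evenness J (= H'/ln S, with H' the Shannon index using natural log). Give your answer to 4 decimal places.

0.5544

Total N = 7+89+14 = 110, so the proportions are 0.063636, 0.809091, 0.127273 (working shown to 6 dp, full precision carried).
H' = −Σ pᵢ ln pᵢ = −((-0.175291) + (-0.171401) + (-0.262363)) = 0.609055.
With S = 3 species, ln S = 1.098612, so J = 0.609055/1.098612 = 0.554386, i.e. 0.5544 to 4 decimal places.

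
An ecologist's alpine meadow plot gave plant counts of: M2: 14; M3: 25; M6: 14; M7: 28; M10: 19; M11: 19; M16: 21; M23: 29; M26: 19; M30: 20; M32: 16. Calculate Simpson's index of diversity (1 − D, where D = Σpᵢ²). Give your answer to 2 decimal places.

Total N = 14+25+14+28+19+19+21+29+19+20+16 = 224, so the proportions are 0.0625, 0.1116, 0.0625, 0.125, 0.0848, 0.0848, 0.0938, 0.1295, 0.0848, 0.0893, 0.0714 (working shown to 4 dp, full precision carried).
D = 0.0625² + 0.1116² + 0.0625² + 0.125² + 0.0848² + 0.0848² + 0.0938² + 0.1295² + 0.0848² + 0.0893² + 0.0714² = 0.0039 + 0.0125 + 0.0039 + 0.0156 + 0.0072 + 0.0072 + 0.0088 + 0.0168 + 0.0072 + 0.0080 + 0.0051 = 0.0961.
So 1 − D = 0.9039, i.e. 0.90 to 2 decimal places.

0.90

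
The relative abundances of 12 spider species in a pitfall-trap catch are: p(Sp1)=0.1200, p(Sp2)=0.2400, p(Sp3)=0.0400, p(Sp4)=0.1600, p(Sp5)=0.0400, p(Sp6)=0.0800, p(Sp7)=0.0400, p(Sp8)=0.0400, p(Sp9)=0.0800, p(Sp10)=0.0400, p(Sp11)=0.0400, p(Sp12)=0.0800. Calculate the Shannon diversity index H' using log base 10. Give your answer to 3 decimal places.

Each pᵢ log₁₀ pᵢ term (working shown to 5 dp, full precision carried): 0.12×(-0.92082)=-0.11050, 0.24×(-0.61979)=-0.14875, 0.04×(-1.39794)=-0.05592, 0.16×(-0.79588)=-0.12734, 0.04×(-1.39794)=-0.05592, 0.08×(-1.09691)=-0.08775, 0.04×(-1.39794)=-0.05592, 0.04×(-1.39794)=-0.05592, 0.08×(-1.09691)=-0.08775, 0.04×(-1.39794)=-0.05592, 0.04×(-1.39794)=-0.05592, 0.08×(-1.09691)=-0.08775.
Sum = -0.98535, so H' = 0.985.

0.985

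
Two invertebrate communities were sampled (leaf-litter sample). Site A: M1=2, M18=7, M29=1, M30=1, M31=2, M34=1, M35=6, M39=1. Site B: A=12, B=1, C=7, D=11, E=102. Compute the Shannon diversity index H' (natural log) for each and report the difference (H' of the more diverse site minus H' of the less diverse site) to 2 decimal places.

Site A: N=21, proportions 0.0952, 0.3333, 0.0476, 0.0476, 0.0952, 0.0476, 0.2857, 0.0476, giving H' = 1.7519 (working shown to 4 dp, full precision carried).
Site B: N=133, proportions 0.0902, 0.0075, 0.0526, 0.0827, 0.7669, giving H' = 0.8184.
Difference = |1.7519 − 0.8184| = 0.9335, i.e. 0.93 to 2 decimal places.

0.93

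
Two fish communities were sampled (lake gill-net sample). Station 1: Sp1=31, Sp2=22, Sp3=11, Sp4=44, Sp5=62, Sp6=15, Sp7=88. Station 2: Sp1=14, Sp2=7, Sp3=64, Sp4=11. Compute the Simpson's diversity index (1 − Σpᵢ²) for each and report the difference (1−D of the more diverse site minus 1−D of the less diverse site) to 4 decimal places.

0.2787

Station 1: N=273, proportions 0.113553, 0.080586, 0.040293, 0.161172, 0.227106, 0.054945, 0.322344, giving 1−D = 0.794510 (working shown to 6 dp, full precision carried).
Station 2: N=96, proportions 0.145833, 0.072917, 0.666667, 0.114583, giving 1−D = 0.515842.
Difference = |0.794510 − 0.515842| = 0.278668, i.e. 0.2787 to 4 decimal places.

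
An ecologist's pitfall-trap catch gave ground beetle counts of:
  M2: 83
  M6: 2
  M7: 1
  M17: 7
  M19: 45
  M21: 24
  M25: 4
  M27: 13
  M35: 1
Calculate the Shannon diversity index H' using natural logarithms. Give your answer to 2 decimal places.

Total N = 83+2+1+7+45+24+4+13+1 = 180, so the proportions are 0.4611, 0.0111, 0.0056, 0.0389, 0.25, 0.1333, 0.0222, 0.0722, 0.0056 (working shown to 4 dp, full precision carried).
Each pᵢ ln pᵢ term: 0.4611×(-0.7741)=-0.3570, 0.0111×(-4.4998)=-0.0500, 0.0056×(-5.1930)=-0.0288, 0.0389×(-3.2470)=-0.1263, 0.25×(-1.3863)=-0.3466, 0.1333×(-2.0149)=-0.2687, 0.0222×(-3.8067)=-0.0846, 0.0722×(-2.6280)=-0.1898, 0.0056×(-5.1930)=-0.0288.
Sum = -1.4805, so H' = 1.48.

1.48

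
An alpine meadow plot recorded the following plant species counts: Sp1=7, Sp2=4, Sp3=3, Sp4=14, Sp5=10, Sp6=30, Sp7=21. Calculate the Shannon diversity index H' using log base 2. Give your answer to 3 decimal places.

Total N = 7+4+3+14+10+30+21 = 89, so the proportions are 0.07865, 0.04494, 0.03371, 0.1573, 0.11236, 0.33708, 0.23596 (working shown to 5 dp, full precision carried).
Each pᵢ log₂ pᵢ term: 0.07865×(-3.66838)=-0.28852, 0.04494×(-4.47573)=-0.20116, 0.03371×(-4.89077)=-0.16486, 0.1573×(-2.66838)=-0.41974, 0.11236×(-3.15381)=-0.35436, 0.33708×(-1.56884)=-0.52882, 0.23596×(-2.08342)=-0.49159.
Sum = -2.44906, so H' = 2.449.

2.449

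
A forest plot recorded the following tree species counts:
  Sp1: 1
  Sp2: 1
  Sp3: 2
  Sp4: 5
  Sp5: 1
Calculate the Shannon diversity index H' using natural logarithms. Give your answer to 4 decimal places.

1.3592

Total N = 1+1+2+5+1 = 10, so the proportions are 0.1, 0.1, 0.2, 0.5, 0.1 (working shown to 6 dp, full precision carried).
Each pᵢ ln pᵢ term: 0.1×(-2.302585)=-0.230259, 0.1×(-2.302585)=-0.230259, 0.2×(-1.609438)=-0.321888, 0.5×(-0.693147)=-0.346574, 0.1×(-2.302585)=-0.230259.
Sum = -1.359237, so H' = 1.3592.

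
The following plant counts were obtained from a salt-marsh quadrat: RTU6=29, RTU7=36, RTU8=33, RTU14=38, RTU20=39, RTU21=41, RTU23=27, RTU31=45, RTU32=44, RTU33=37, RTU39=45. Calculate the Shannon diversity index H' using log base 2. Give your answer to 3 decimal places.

Total N = 29+36+33+38+39+41+27+45+44+37+45 = 414, so the proportions are 0.07005, 0.08696, 0.07971, 0.09179, 0.0942, 0.09903, 0.06522, 0.1087, 0.10628, 0.08937, 0.1087 (working shown to 5 dp, full precision carried).
Each pᵢ log₂ pᵢ term: 0.07005×(-3.83551)=-0.26867, 0.08696×(-3.52356)=-0.30640, 0.07971×(-3.64909)=-0.29087, 0.09179×(-3.44556)=-0.31626, 0.0942×(-3.40808)=-0.32105, 0.09903×(-3.33593)=-0.33037, 0.06522×(-3.93860)=-0.25687, 0.1087×(-3.20163)=-0.34800, 0.10628×(-3.23406)=-0.34372, 0.08937×(-3.48403)=-0.31137, 0.1087×(-3.20163)=-0.34800.
Sum = -3.44158, so H' = 3.442.

3.442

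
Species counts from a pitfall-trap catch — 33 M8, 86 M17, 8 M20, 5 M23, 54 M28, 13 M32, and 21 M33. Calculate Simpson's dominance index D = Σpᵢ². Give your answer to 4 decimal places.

0.2500

Total N = 33+86+8+5+54+13+21 = 220, so the proportions are 0.15, 0.390909, 0.036364, 0.022727, 0.245455, 0.059091, 0.095455 (working shown to 6 dp, full precision carried).
D = 0.15² + 0.390909² + 0.036364² + 0.022727² + 0.245455² + 0.059091² + 0.095455² = 0.022500 + 0.152810 + 0.001322 + 0.000517 + 0.060248 + 0.003492 + 0.009112 = 0.250000.
To 4 decimal places, D = 0.2500.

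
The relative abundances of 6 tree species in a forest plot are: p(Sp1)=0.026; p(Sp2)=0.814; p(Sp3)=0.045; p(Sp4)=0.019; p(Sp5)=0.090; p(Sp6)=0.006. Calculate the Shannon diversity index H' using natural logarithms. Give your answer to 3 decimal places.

0.725

Each pᵢ ln pᵢ term (working shown to 5 dp, full precision carried): 0.026×(-3.64966)=-0.09489, 0.814×(-0.20579)=-0.16752, 0.045×(-3.10109)=-0.13955, 0.019×(-3.96332)=-0.07530, 0.09×(-2.40795)=-0.21672, 0.006×(-5.11600)=-0.03070.
Sum = -0.72467, so H' = 0.725.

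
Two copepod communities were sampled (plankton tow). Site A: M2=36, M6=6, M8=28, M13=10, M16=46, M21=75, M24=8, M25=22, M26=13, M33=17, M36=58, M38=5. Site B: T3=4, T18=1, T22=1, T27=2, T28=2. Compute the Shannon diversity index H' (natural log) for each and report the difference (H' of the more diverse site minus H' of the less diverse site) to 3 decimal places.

Site A: N=324, proportions 0.11111, 0.01852, 0.08642, 0.03086, 0.14198, 0.23148, 0.02469, 0.0679, 0.04012, 0.05247, 0.17901, 0.01543, giving H' = 2.18286 (working shown to 5 dp, full precision carried).
Site B: N=10, proportions 0.4, 0.1, 0.1, 0.2, 0.2, giving H' = 1.47081.
Difference = |2.18286 − 1.47081| = 0.71205, i.e. 0.712 to 3 decimal places.

0.712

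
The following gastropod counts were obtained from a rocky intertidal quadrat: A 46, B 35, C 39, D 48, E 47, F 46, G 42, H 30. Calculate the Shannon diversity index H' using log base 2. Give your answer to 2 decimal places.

Total N = 46+35+39+48+47+46+42+30 = 333, so the proportions are 0.1381, 0.1051, 0.1171, 0.1441, 0.1411, 0.1381, 0.1261, 0.0901 (working shown to 4 dp, full precision carried).
Each pᵢ log₂ pᵢ term: 0.1381×(-2.8558)=-0.3945, 0.1051×(-3.2501)=-0.3416, 0.1171×(-3.0940)=-0.3624, 0.1441×(-2.7944)=-0.4028, 0.1411×(-2.8248)=-0.3987, 0.1381×(-2.8558)=-0.3945, 0.1261×(-2.9871)=-0.3767, 0.0901×(-3.4725)=-0.3128.
Sum = -2.9840, so H' = 2.98.

2.98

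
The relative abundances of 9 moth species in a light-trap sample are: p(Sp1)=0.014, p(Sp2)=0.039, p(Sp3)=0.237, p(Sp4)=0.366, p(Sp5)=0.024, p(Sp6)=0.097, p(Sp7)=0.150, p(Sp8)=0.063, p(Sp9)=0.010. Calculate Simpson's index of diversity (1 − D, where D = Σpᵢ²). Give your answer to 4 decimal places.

D = 0.014² + 0.039² + 0.237² + 0.366² + 0.024² + 0.097² + 0.15² + 0.063² + 0.01² = 0.000196 + 0.001521 + 0.056169 + 0.133956 + 0.000576 + 0.009409 + 0.022500 + 0.003969 + 0.000100 = 0.228396 (working shown to 6 dp, full precision carried).
So 1 − D = 0.771604, i.e. 0.7716 to 4 decimal places.

0.7716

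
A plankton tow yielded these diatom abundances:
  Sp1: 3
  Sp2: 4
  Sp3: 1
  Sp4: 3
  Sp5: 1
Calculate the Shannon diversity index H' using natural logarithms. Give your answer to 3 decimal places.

1.474

Total N = 3+4+1+3+1 = 12, so the proportions are 0.25, 0.33333, 0.08333, 0.25, 0.08333 (working shown to 5 dp, full precision carried).
Each pᵢ ln pᵢ term: 0.25×(-1.38629)=-0.34657, 0.33333×(-1.09861)=-0.36620, 0.08333×(-2.48491)=-0.20708, 0.25×(-1.38629)=-0.34657, 0.08333×(-2.48491)=-0.20708.
Sum = -1.47350, so H' = 1.474.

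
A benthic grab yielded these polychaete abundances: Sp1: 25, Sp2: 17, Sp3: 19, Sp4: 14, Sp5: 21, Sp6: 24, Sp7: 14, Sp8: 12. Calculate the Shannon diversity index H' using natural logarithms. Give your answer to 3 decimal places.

2.049

Total N = 25+17+19+14+21+24+14+12 = 146, so the proportions are 0.17123, 0.11644, 0.13014, 0.09589, 0.14384, 0.16438, 0.09589, 0.08219 (working shown to 5 dp, full precision carried).
Each pᵢ ln pᵢ term: 0.17123×(-1.76473)=-0.30218, 0.11644×(-2.15039)=-0.25039, 0.13014×(-2.03917)=-0.26537, 0.09589×(-2.34455)=-0.22482, 0.14384×(-1.93908)=-0.27891, 0.16438×(-1.80555)=-0.29680, 0.09589×(-2.34455)=-0.22482, 0.08219×(-2.49870)=-0.20537.
Sum = -2.04866, so H' = 2.049.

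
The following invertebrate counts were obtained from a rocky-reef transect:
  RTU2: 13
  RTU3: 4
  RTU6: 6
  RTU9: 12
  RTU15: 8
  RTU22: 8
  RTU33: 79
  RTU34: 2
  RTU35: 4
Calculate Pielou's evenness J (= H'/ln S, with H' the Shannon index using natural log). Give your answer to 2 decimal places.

Total N = 13+4+6+12+8+8+79+2+4 = 136, so the proportions are 0.0956, 0.0294, 0.0441, 0.0882, 0.0588, 0.0588, 0.5809, 0.0147, 0.0294 (working shown to 4 dp, full precision carried).
H' = −Σ pᵢ ln pᵢ = −((-0.2244) + (-0.1037) + (-0.1377) + (-0.2142) + (-0.1667) + (-0.1667) + (-0.3155) + (-0.0621) + (-0.1037)) = 1.4947.
With S = 9 species, ln S = 2.1972, so J = 1.4947/2.1972 = 0.6802, i.e. 0.68 to 2 decimal places.

0.68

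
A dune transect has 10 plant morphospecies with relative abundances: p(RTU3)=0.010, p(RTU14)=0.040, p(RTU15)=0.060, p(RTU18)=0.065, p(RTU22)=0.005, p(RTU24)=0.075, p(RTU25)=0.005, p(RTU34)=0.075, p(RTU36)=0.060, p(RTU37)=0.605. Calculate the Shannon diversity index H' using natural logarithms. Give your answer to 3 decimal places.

1.436

Each pᵢ ln pᵢ term (working shown to 5 dp, full precision carried): 0.01×(-4.60517)=-0.04605, 0.04×(-3.21888)=-0.12876, 0.06×(-2.81341)=-0.16880, 0.065×(-2.73337)=-0.17767, 0.005×(-5.29832)=-0.02649, 0.075×(-2.59027)=-0.19427, 0.005×(-5.29832)=-0.02649, 0.075×(-2.59027)=-0.19427, 0.06×(-2.81341)=-0.16880, 0.605×(-0.50253)=-0.30403.
Sum = -1.43564, so H' = 1.436.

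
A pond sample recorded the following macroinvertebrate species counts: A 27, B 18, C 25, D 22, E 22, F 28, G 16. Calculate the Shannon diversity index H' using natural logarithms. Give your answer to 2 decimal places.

Total N = 27+18+25+22+22+28+16 = 158, so the proportions are 0.1709, 0.1139, 0.1582, 0.1392, 0.1392, 0.1772, 0.1013 (working shown to 4 dp, full precision carried).
Each pᵢ ln pᵢ term: 0.1709×(-1.7668)=-0.3019, 0.1139×(-2.1722)=-0.2475, 0.1582×(-1.8437)=-0.2917, 0.1392×(-1.9716)=-0.2745, 0.1392×(-1.9716)=-0.2745, 0.1772×(-1.7304)=-0.3067, 0.1013×(-2.2900)=-0.2319.
Sum = -1.9287, so H' = 1.93.

1.93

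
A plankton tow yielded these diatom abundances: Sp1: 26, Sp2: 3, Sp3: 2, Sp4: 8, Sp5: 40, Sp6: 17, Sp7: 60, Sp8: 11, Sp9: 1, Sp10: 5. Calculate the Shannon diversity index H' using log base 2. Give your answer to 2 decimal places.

2.58

Total N = 26+3+2+8+40+17+60+11+1+5 = 173, so the proportions are 0.1503, 0.0173, 0.0116, 0.0462, 0.2312, 0.0983, 0.3468, 0.0636, 0.0058, 0.0289 (working shown to 4 dp, full precision carried).
Each pᵢ log₂ pᵢ term: 0.1503×(-2.7342)=-0.4109, 0.0173×(-5.8497)=-0.1014, 0.0116×(-6.4346)=-0.0744, 0.0462×(-4.4346)=-0.2051, 0.2312×(-2.1127)=-0.4885, 0.0983×(-3.3472)=-0.3289, 0.3468×(-1.5277)=-0.5299, 0.0636×(-3.9752)=-0.2528, 0.0058×(-7.4346)=-0.0430, 0.0289×(-5.1127)=-0.1478.
Sum = -2.5826, so H' = 2.58.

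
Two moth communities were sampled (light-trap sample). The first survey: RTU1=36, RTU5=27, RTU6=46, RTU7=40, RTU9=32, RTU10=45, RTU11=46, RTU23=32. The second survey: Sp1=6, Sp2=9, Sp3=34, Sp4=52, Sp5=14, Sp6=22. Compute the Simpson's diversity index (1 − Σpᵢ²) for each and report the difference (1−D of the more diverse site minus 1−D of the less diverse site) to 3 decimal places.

0.119

The first survey: N=304, proportions 0.11842, 0.08882, 0.15132, 0.13158, 0.10526, 0.14803, 0.15132, 0.10526, giving 1−D = 0.87091 (working shown to 5 dp, full precision carried).
The second survey: N=137, proportions 0.0438, 0.06569, 0.24818, 0.37956, 0.10219, 0.16058, giving 1−D = 0.75188.
Difference = |0.87091 − 0.75188| = 0.11903, i.e. 0.119 to 3 decimal places.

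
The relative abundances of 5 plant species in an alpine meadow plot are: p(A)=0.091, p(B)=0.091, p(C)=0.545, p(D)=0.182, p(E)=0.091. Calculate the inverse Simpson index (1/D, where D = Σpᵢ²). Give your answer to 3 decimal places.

2.817

D = 0.091² + 0.091² + 0.545² + 0.182² + 0.091² = 0.008281 + 0.008281 + 0.297025 + 0.033124 + 0.008281 = 0.354992 (working shown to 6 dp, full precision carried).
So 1/D = 2.81696, i.e. 2.817 to 3 decimal places.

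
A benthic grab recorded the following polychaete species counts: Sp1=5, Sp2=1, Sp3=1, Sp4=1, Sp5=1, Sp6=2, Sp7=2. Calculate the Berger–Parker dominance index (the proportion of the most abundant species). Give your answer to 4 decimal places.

Total N = 5+1+1+1+1+2+2 = 13, so the proportions are 0.384615, 0.076923, 0.076923, 0.076923, 0.076923, 0.153846, 0.153846 (working shown to 6 dp, full precision carried).
The largest proportion is 0.384615, i.e. d = 0.3846 to 4 decimal places.

0.3846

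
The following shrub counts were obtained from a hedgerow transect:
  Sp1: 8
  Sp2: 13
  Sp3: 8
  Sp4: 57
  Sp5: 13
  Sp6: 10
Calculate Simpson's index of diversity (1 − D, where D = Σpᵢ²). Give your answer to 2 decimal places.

0.68

Total N = 8+13+8+57+13+10 = 109, so the proportions are 0.0734, 0.1193, 0.0734, 0.5229, 0.1193, 0.0917 (working shown to 4 dp, full precision carried).
D = 0.0734² + 0.1193² + 0.0734² + 0.5229² + 0.1193² + 0.0917² = 0.0054 + 0.0142 + 0.0054 + 0.2735 + 0.0142 + 0.0084 = 0.3211.
So 1 − D = 0.6789, i.e. 0.68 to 2 decimal places.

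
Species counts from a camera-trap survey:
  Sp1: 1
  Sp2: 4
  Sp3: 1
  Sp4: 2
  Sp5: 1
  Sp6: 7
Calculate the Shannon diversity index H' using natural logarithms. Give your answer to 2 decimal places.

1.49

Total N = 1+4+1+2+1+7 = 16, so the proportions are 0.0625, 0.25, 0.0625, 0.125, 0.0625, 0.4375 (working shown to 4 dp, full precision carried).
Each pᵢ ln pᵢ term: 0.0625×(-2.7726)=-0.1733, 0.25×(-1.3863)=-0.3466, 0.0625×(-2.7726)=-0.1733, 0.125×(-2.0794)=-0.2599, 0.0625×(-2.7726)=-0.1733, 0.4375×(-0.8267)=-0.3617.
Sum = -1.4880, so H' = 1.49.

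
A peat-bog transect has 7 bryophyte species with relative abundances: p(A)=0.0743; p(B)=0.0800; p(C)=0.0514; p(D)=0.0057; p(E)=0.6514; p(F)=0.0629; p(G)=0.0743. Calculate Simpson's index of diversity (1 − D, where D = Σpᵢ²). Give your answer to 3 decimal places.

D = 0.0743² + 0.08² + 0.0514² + 0.0057² + 0.6514² + 0.0629² + 0.0743² = 0.00552 + 0.00640 + 0.00264 + 0.00003 + 0.42432 + 0.00396 + 0.00552 = 0.44839 (working shown to 5 dp, full precision carried).
So 1 − D = 0.55161, i.e. 0.552 to 3 decimal places.

0.552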